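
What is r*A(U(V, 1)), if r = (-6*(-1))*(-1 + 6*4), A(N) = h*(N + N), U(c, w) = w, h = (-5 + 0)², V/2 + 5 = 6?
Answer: 6900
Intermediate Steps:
V = 2 (V = -10 + 2*6 = -10 + 12 = 2)
h = 25 (h = (-5)² = 25)
A(N) = 50*N (A(N) = 25*(N + N) = 25*(2*N) = 50*N)
r = 138 (r = 6*(-1 + 24) = 6*23 = 138)
r*A(U(V, 1)) = 138*(50*1) = 138*50 = 6900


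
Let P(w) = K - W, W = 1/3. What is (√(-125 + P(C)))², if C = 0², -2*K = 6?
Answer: -385/3 ≈ -128.33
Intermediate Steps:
K = -3 (K = -½*6 = -3)
W = ⅓ ≈ 0.33333
C = 0
P(w) = -10/3 (P(w) = -3 - 1*⅓ = -3 - ⅓ = -10/3)
(√(-125 + P(C)))² = (√(-125 - 10/3))² = (√(-385/3))² = (I*√1155/3)² = -385/3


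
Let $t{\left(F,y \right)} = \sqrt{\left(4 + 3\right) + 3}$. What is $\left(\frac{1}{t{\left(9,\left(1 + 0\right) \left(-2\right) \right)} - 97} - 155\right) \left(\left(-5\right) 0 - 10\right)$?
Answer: $\frac{14569420}{9399} + \frac{10 \sqrt{10}}{9399} \approx 1550.1$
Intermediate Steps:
$t{\left(F,y \right)} = \sqrt{10}$ ($t{\left(F,y \right)} = \sqrt{7 + 3} = \sqrt{10}$)
$\left(\frac{1}{t{\left(9,\left(1 + 0\right) \left(-2\right) \right)} - 97} - 155\right) \left(\left(-5\right) 0 - 10\right) = \left(\frac{1}{\sqrt{10} - 97} - 155\right) \left(\left(-5\right) 0 - 10\right) = \left(\frac{1}{-97 + \sqrt{10}} - 155\right) \left(0 - 10\right) = \left(-155 + \frac{1}{-97 + \sqrt{10}}\right) \left(-10\right) = 1550 - \frac{10}{-97 + \sqrt{10}}$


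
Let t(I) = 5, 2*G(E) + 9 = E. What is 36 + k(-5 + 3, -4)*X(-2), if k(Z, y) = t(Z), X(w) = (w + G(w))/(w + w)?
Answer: 363/8 ≈ 45.375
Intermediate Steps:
G(E) = -9/2 + E/2
X(w) = (-9/2 + 3*w/2)/(2*w) (X(w) = (w + (-9/2 + w/2))/(w + w) = (-9/2 + 3*w/2)/((2*w)) = (-9/2 + 3*w/2)*(1/(2*w)) = (-9/2 + 3*w/2)/(2*w))
k(Z, y) = 5
36 + k(-5 + 3, -4)*X(-2) = 36 + 5*((¾)*(-3 - 2)/(-2)) = 36 + 5*((¾)*(-½)*(-5)) = 36 + 5*(15/8) = 36 + 75/8 = 363/8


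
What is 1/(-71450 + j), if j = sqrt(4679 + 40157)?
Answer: -35725/2552528832 - sqrt(11209)/2552528832 ≈ -1.4037e-5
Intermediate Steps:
j = 2*sqrt(11209) (j = sqrt(44836) = 2*sqrt(11209) ≈ 211.75)
1/(-71450 + j) = 1/(-71450 + 2*sqrt(11209))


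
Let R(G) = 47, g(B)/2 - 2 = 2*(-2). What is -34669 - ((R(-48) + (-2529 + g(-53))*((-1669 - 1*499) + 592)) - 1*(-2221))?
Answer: -4028945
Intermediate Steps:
g(B) = -4 (g(B) = 4 + 2*(2*(-2)) = 4 + 2*(-4) = 4 - 8 = -4)
-34669 - ((R(-48) + (-2529 + g(-53))*((-1669 - 1*499) + 592)) - 1*(-2221)) = -34669 - ((47 + (-2529 - 4)*((-1669 - 1*499) + 592)) - 1*(-2221)) = -34669 - ((47 - 2533*((-1669 - 499) + 592)) + 2221) = -34669 - ((47 - 2533*(-2168 + 592)) + 2221) = -34669 - ((47 - 2533*(-1576)) + 2221) = -34669 - ((47 + 3992008) + 2221) = -34669 - (3992055 + 2221) = -34669 - 1*3994276 = -34669 - 3994276 = -4028945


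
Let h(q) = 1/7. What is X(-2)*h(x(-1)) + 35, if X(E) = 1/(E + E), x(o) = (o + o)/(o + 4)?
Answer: 979/28 ≈ 34.964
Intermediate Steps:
x(o) = 2*o/(4 + o) (x(o) = (2*o)/(4 + o) = 2*o/(4 + o))
h(q) = ⅐
X(E) = 1/(2*E)
X(-2)*h(x(-1)) + 35 = ((½)/(-2))*(⅐) + 35 = ((½)*(-½))*(⅐) + 35 = -¼*⅐ + 35 = -1/28 + 35 = 979/28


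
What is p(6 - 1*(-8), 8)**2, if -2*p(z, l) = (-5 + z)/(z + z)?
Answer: 81/3136 ≈ 0.025829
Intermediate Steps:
p(z, l) = -(-5 + z)/(4*z) (p(z, l) = -(-5 + z)/(2*(z + z)) = -(-5 + z)/(2*(2*z)) = -(-5 + z)*1/(2*z)/2 = -(-5 + z)/(4*z))
p(6 - 1*(-8), 8)**2 = ((5 - (6 - 1*(-8)))/(4*(6 - 1*(-8))))**2 = ((5 - (6 + 8))/(4*(6 + 8)))**2 = ((1/4)*(5 - 1*14)/14)**2 = ((1/4)*(1/14)*(5 - 14))**2 = ((1/4)*(1/14)*(-9))**2 = (-9/56)**2 = 81/3136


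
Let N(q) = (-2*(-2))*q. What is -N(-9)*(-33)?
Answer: -1188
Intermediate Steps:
N(q) = 4*q
-N(-9)*(-33) = -4*(-9)*(-33) = -1*(-36)*(-33) = 36*(-33) = -1188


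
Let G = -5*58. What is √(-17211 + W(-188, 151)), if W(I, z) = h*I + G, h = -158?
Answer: √12203 ≈ 110.47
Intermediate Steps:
G = -290
W(I, z) = -290 - 158*I (W(I, z) = -158*I - 290 = -290 - 158*I)
√(-17211 + W(-188, 151)) = √(-17211 + (-290 - 158*(-188))) = √(-17211 + (-290 + 29704)) = √(-17211 + 29414) = √12203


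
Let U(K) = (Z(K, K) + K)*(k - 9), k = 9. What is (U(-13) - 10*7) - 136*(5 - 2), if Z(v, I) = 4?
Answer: -478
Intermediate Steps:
U(K) = 0 (U(K) = (4 + K)*(9 - 9) = (4 + K)*0 = 0)
(U(-13) - 10*7) - 136*(5 - 2) = (0 - 10*7) - 136*(5 - 2) = (0 - 70) - 136*3 = -70 - 34*12 = -70 - 408 = -478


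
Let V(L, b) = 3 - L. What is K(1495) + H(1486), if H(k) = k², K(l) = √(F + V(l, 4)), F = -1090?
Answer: 2208196 + I*√2582 ≈ 2.2082e+6 + 50.813*I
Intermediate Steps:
K(l) = √(-1087 - l) (K(l) = √(-1090 + (3 - l)) = √(-1087 - l))
K(1495) + H(1486) = √(-1087 - 1*1495) + 1486² = √(-1087 - 1495) + 2208196 = √(-2582) + 2208196 = I*√2582 + 2208196 = 2208196 + I*√2582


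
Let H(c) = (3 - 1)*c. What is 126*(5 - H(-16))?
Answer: 4662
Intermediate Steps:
H(c) = 2*c
126*(5 - H(-16)) = 126*(5 - 2*(-16)) = 126*(5 - 1*(-32)) = 126*(5 + 32) = 126*37 = 4662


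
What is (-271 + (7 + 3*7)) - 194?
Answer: -437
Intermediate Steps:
(-271 + (7 + 3*7)) - 194 = (-271 + (7 + 21)) - 194 = (-271 + 28) - 194 = -243 - 194 = -437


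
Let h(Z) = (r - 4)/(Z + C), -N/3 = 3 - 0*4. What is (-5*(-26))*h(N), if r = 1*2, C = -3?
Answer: 65/3 ≈ 21.667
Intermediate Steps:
r = 2
N = -9 (N = -3*(3 - 0*4) = -3*(3 - 1*0) = -3*(3 + 0) = -3*3 = -9)
h(Z) = -2/(-3 + Z) (h(Z) = (2 - 4)/(Z - 3) = -2/(-3 + Z))
(-5*(-26))*h(N) = (-5*(-26))*(-2/(-3 - 9)) = 130*(-2/(-12)) = 130*(-2*(-1/12)) = 130*(⅙) = 65/3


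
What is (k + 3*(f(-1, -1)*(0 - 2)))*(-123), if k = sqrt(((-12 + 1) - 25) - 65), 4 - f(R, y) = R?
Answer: 3690 - 123*I*sqrt(101) ≈ 3690.0 - 1236.1*I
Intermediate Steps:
f(R, y) = 4 - R
k = I*sqrt(101) (k = sqrt((-11 - 25) - 65) = sqrt(-36 - 65) = sqrt(-101) = I*sqrt(101) ≈ 10.05*I)
(k + 3*(f(-1, -1)*(0 - 2)))*(-123) = (I*sqrt(101) + 3*((4 - 1*(-1))*(0 - 2)))*(-123) = (I*sqrt(101) + 3*((4 + 1)*(-2)))*(-123) = (I*sqrt(101) + 3*(5*(-2)))*(-123) = (I*sqrt(101) + 3*(-10))*(-123) = (I*sqrt(101) - 30)*(-123) = (-30 + I*sqrt(101))*(-123) = 3690 - 123*I*sqrt(101)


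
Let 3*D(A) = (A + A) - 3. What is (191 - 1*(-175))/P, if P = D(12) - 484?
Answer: -122/159 ≈ -0.76730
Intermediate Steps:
D(A) = -1 + 2*A/3 (D(A) = ((A + A) - 3)/3 = (2*A - 3)/3 = (-3 + 2*A)/3 = -1 + 2*A/3)
P = -477 (P = (-1 + (⅔)*12) - 484 = (-1 + 8) - 484 = 7 - 484 = -477)
(191 - 1*(-175))/P = (191 - 1*(-175))/(-477) = (191 + 175)*(-1/477) = 366*(-1/477) = -122/159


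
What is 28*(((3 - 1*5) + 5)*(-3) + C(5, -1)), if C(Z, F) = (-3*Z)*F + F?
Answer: 140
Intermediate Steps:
C(Z, F) = F - 3*F*Z (C(Z, F) = -3*F*Z + F = F - 3*F*Z)
28*(((3 - 1*5) + 5)*(-3) + C(5, -1)) = 28*(((3 - 1*5) + 5)*(-3) - (1 - 3*5)) = 28*(((3 - 5) + 5)*(-3) - (1 - 15)) = 28*((-2 + 5)*(-3) - 1*(-14)) = 28*(3*(-3) + 14) = 28*(-9 + 14) = 28*5 = 140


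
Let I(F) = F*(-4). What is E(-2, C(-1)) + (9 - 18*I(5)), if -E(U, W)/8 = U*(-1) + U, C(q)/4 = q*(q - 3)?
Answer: 369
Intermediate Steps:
C(q) = 4*q*(-3 + q) (C(q) = 4*(q*(q - 3)) = 4*(q*(-3 + q)) = 4*q*(-3 + q))
I(F) = -4*F
E(U, W) = 0 (E(U, W) = -8*(U*(-1) + U) = -8*(-U + U) = -8*0 = 0)
E(-2, C(-1)) + (9 - 18*I(5)) = 0 + (9 - (-72)*5) = 0 + (9 - 18*(-20)) = 0 + (9 + 360) = 0 + 369 = 369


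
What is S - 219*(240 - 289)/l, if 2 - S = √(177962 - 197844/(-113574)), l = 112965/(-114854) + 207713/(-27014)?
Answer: -8310222940753/6727076353 - 2*√15941415448822/18929 ≈ -1657.2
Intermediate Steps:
l = -6727076353/775666489 (l = 112965*(-1/114854) + 207713*(-1/27014) = -112965/114854 - 207713/27014 = -6727076353/775666489 ≈ -8.6726)
S = 2 - 2*√15941415448822/18929 (S = 2 - √(177962 - 197844/(-113574)) = 2 - √(177962 - 197844*(-1/113574)) = 2 - √(177962 + 32974/18929) = 2 - √(3368675672/18929) = 2 - 2*√15941415448822/18929 ≈ -419.86)
S - 219*(240 - 289)/l = (2 - 2*√15941415448822/18929) - 219*(240 - 289)/(-6727076353/775666489) = (2 - 2*√15941415448822/18929) - 219*(-49)*(-775666489)/6727076353 = (2 - 2*√15941415448822/18929) - (-10731)*(-775666489)/6727076353 = (2 - 2*√15941415448822/18929) - 1*8323677093459/6727076353 = (2 - 2*√15941415448822/18929) - 8323677093459/6727076353 = -8310222940753/6727076353 - 2*√15941415448822/18929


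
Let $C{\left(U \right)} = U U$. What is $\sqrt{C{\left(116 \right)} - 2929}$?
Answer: $11 \sqrt{87} \approx 102.6$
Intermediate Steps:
$C{\left(U \right)} = U^{2}$
$\sqrt{C{\left(116 \right)} - 2929} = \sqrt{116^{2} - 2929} = \sqrt{13456 - 2929} = \sqrt{10527} = 11 \sqrt{87}$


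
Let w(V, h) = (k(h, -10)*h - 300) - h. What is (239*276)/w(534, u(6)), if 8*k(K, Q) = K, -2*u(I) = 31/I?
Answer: -75990528/341663 ≈ -222.41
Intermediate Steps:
u(I) = -31/(2*I)
k(K, Q) = K/8
w(V, h) = -300 - h + h²/8 (w(V, h) = ((h/8)*h - 300) - h = (h²/8 - 300) - h = (-300 + h²/8) - h = -300 - h + h²/8)
(239*276)/w(534, u(6)) = (239*276)/(-300 - (-31)/(2*6) + (-31/2/6)²/8) = 65964/(-300 - (-31)/(2*6) + (-31/2*⅙)²/8) = 65964/(-300 - 1*(-31/12) + (-31/12)²/8) = 65964/(-300 + 31/12 + (⅛)*(961/144)) = 65964/(-300 + 31/12 + 961/1152) = 65964/(-341663/1152) = 65964*(-1152/341663) = -75990528/341663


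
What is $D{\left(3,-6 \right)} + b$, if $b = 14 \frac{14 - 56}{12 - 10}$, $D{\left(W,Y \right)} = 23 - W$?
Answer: $-274$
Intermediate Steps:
$b = -294$ ($b = 14 \frac{14 - 56}{2} = 14 \left(\left(-42\right) \frac{1}{2}\right) = 14 \left(-21\right) = -294$)
$D{\left(3,-6 \right)} + b = \left(23 - 3\right) - 294 = 20 - 294 = -274$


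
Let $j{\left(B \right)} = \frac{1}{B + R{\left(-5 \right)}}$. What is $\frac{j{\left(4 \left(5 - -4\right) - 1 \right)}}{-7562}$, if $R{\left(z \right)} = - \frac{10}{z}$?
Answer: $- \frac{1}{279794} \approx -3.5741 \cdot 10^{-6}$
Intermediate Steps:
$j{\left(B \right)} = \frac{1}{2 + B}$ ($j{\left(B \right)} = \frac{1}{B - \frac{10}{-5}} = \frac{1}{B - -2} = \frac{1}{B + 2} = \frac{1}{2 + B}$)
$\frac{j{\left(4 \left(5 - -4\right) - 1 \right)}}{-7562} = \frac{1}{\left(2 - \left(1 - 4 \left(5 - -4\right)\right)\right) \left(-7562\right)} = \frac{1}{2 - \left(1 - 4 \left(5 + 4\right)\right)} \left(- \frac{1}{7562}\right) = \frac{1}{2 + \left(4 \cdot 9 - 1\right)} \left(- \frac{1}{7562}\right) = \frac{1}{2 + \left(36 - 1\right)} \left(- \frac{1}{7562}\right) = \frac{1}{2 + 35} \left(- \frac{1}{7562}\right) = \frac{1}{37} \left(- \frac{1}{7562}\right) = - \frac{1}{279794}$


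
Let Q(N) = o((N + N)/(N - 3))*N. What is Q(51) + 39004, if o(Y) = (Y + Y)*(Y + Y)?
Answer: 638803/16 ≈ 39925.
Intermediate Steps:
o(Y) = 4*Y² (o(Y) = (2*Y)*(2*Y) = 4*Y²)
Q(N) = 16*N³/(-3 + N)² (Q(N) = (4*((N + N)/(N - 3))²)*N = (4*((2*N)/(-3 + N))²)*N = (4*(2*N/(-3 + N))²)*N = (4*(4*N²/(-3 + N)²))*N = (16*N²/(-3 + N)²)*N = 16*N³/(-3 + N)²)
Q(51) + 39004 = 16*51³/(-3 + 51)² + 39004 = 16*132651/48² + 39004 = 16*132651*(1/2304) + 39004 = 14739/16 + 39004 = 638803/16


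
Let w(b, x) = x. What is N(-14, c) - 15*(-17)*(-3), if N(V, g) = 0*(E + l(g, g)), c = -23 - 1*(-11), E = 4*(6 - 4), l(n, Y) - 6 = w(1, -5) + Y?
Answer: -765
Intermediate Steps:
l(n, Y) = 1 + Y (l(n, Y) = 6 + (-5 + Y) = 1 + Y)
E = 8 (E = 4*2 = 8)
c = -12 (c = -23 + 11 = -12)
N(V, g) = 0 (N(V, g) = 0*(8 + (1 + g)) = 0*(9 + g) = 0)
N(-14, c) - 15*(-17)*(-3) = 0 - 15*(-17)*(-3) = 0 - (-255)*(-3) = 0 - 1*765 = 0 - 765 = -765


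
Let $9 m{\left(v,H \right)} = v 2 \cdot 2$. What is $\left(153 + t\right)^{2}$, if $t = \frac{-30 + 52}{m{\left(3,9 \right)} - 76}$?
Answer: $\frac{292512609}{12544} \approx 23319.0$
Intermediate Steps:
$m{\left(v,H \right)} = \frac{4 v}{9}$ ($m{\left(v,H \right)} = \frac{v 2 \cdot 2}{9} = \frac{2 v 2}{9} = \frac{4 v}{9}$)
$t = - \frac{33}{112}$ ($t = \frac{-30 + 52}{\frac{4}{9} \cdot 3 - 76} = \frac{22}{\frac{4}{3} - 76} = \frac{22}{- \frac{224}{3}} = 22 \left(- \frac{3}{224}\right) = - \frac{33}{112} \approx -0.29464$)
$\left(153 + t\right)^{2} = \left(153 - \frac{33}{112}\right)^{2} = \left(\frac{17103}{112}\right)^{2} = \frac{292512609}{12544}$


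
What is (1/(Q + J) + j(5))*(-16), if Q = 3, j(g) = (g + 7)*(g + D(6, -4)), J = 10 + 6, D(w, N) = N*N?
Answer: -76624/19 ≈ -4032.8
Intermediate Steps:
D(w, N) = N**2
J = 16
j(g) = (7 + g)*(16 + g) (j(g) = (g + 7)*(g + (-4)**2) = (7 + g)*(g + 16) = (7 + g)*(16 + g))
(1/(Q + J) + j(5))*(-16) = (1/(3 + 16) + (112 + 5**2 + 23*5))*(-16) = (1/19 + (112 + 25 + 115))*(-16) = (1/19 + 252)*(-16) = (4789/19)*(-16) = -76624/19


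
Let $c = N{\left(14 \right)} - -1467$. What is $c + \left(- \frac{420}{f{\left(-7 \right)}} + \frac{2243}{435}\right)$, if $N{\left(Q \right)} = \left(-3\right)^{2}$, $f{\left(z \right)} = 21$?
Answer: $\frac{635603}{435} \approx 1461.2$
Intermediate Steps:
$N{\left(Q \right)} = 9$
$c = 1476$ ($c = 9 - -1467 = 9 + 1467 = 1476$)
$c + \left(- \frac{420}{f{\left(-7 \right)}} + \frac{2243}{435}\right) = 1476 + \left(- \frac{420}{21} + \frac{2243}{435}\right) = 1476 + \left(\left(-420\right) \frac{1}{21} + 2243 \cdot \frac{1}{435}\right) = 1476 + \left(-20 + \frac{2243}{435}\right) = 1476 - \frac{6457}{435} = \frac{635603}{435}$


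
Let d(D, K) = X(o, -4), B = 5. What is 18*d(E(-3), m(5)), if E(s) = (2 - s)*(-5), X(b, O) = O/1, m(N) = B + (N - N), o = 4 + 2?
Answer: -72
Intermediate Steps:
o = 6
m(N) = 5 (m(N) = 5 + (N - N) = 5 + 0 = 5)
X(b, O) = O (X(b, O) = O*1 = O)
E(s) = -10 + 5*s
d(D, K) = -4
18*d(E(-3), m(5)) = 18*(-4) = -72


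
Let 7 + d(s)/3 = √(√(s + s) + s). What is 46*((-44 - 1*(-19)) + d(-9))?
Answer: -2116 + 138*√(-9 + 3*I*√2) ≈ -2020.9 + 424.78*I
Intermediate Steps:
d(s) = -21 + 3*√(s + √2*√s) (d(s) = -21 + 3*√(√(s + s) + s) = -21 + 3*√(√(2*s) + s) = -21 + 3*√(√2*√s + s) = -21 + 3*√(s + √2*√s))
46*((-44 - 1*(-19)) + d(-9)) = 46*((-44 - 1*(-19)) + (-21 + 3*√(-9 + √2*√(-9)))) = 46*((-44 + 19) + (-21 + 3*√(-9 + √2*(3*I)))) = 46*(-25 + (-21 + 3*√(-9 + 3*I*√2))) = 46*(-46 + 3*√(-9 + 3*I*√2)) = -2116 + 138*√(-9 + 3*I*√2)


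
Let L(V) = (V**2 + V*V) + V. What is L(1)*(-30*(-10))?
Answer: 900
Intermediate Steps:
L(V) = V + 2*V**2 (L(V) = (V**2 + V**2) + V = 2*V**2 + V = V + 2*V**2)
L(1)*(-30*(-10)) = (1*(1 + 2*1))*(-30*(-10)) = (1*(1 + 2))*300 = (1*3)*300 = 3*300 = 900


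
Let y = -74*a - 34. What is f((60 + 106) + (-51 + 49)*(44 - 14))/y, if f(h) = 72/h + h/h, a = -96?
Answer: 89/374710 ≈ 0.00023752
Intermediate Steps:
y = 7070 (y = -74*(-96) - 34 = 7104 - 34 = 7070)
f(h) = 1 + 72/h (f(h) = 72/h + 1 = 1 + 72/h)
f((60 + 106) + (-51 + 49)*(44 - 14))/y = ((72 + ((60 + 106) + (-51 + 49)*(44 - 14)))/((60 + 106) + (-51 + 49)*(44 - 14)))/7070 = ((72 + (166 - 2*30))/(166 - 2*30))*(1/7070) = ((72 + (166 - 60))/(166 - 60))*(1/7070) = ((72 + 106)/106)*(1/7070) = ((1/106)*178)*(1/7070) = (89/53)*(1/7070) = 89/374710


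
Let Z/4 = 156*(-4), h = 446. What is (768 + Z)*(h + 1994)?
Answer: -4216320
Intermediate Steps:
Z = -2496 (Z = 4*(156*(-4)) = 4*(-624) = -2496)
(768 + Z)*(h + 1994) = (768 - 2496)*(446 + 1994) = -1728*2440 = -4216320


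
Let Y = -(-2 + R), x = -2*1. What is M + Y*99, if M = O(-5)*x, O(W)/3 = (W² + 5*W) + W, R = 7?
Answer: -465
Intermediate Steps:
x = -2
O(W) = 3*W² + 18*W (O(W) = 3*((W² + 5*W) + W) = 3*(W² + 6*W) = 3*W² + 18*W)
Y = -5 (Y = -(-2 + 7) = -1*5 = -5)
M = 30 (M = (3*(-5)*(6 - 5))*(-2) = (3*(-5)*1)*(-2) = -15*(-2) = 30)
M + Y*99 = 30 - 5*99 = 30 - 495 = -465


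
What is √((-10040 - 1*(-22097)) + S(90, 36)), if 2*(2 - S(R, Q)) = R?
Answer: √12014 ≈ 109.61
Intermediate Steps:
S(R, Q) = 2 - R/2
√((-10040 - 1*(-22097)) + S(90, 36)) = √((-10040 - 1*(-22097)) + (2 - ½*90)) = √((-10040 + 22097) + (2 - 45)) = √(12057 - 43) = √12014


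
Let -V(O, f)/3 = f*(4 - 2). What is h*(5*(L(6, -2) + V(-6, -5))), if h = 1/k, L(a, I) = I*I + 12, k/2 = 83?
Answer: 115/83 ≈ 1.3855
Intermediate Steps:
k = 166 (k = 2*83 = 166)
V(O, f) = -6*f (V(O, f) = -3*f*(4 - 2) = -3*f*2 = -6*f)
L(a, I) = 12 + I**2 (L(a, I) = I**2 + 12 = 12 + I**2)
h = 1/166 ≈ 0.0060241
h*(5*(L(6, -2) + V(-6, -5))) = (5*((12 + (-2)**2) - 6*(-5)))/166 = (5*((12 + 4) + 30))/166 = (5*(16 + 30))/166 = (5*46)/166 = (1/166)*230 = 115/83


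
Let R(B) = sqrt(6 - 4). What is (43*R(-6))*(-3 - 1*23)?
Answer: -1118*sqrt(2) ≈ -1581.1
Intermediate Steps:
R(B) = sqrt(2)
(43*R(-6))*(-3 - 1*23) = (43*sqrt(2))*(-3 - 1*23) = (43*sqrt(2))*(-3 - 23) = (43*sqrt(2))*(-26) = -1118*sqrt(2)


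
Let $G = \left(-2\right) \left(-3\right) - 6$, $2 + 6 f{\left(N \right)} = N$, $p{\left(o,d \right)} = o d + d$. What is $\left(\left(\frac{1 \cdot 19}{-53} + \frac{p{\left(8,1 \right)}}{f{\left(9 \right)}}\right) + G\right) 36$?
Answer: $\frac{98244}{371} \approx 264.81$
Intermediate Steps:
$p{\left(o,d \right)} = d + d o$ ($p{\left(o,d \right)} = d o + d = d + d o$)
$f{\left(N \right)} = - \frac{1}{3} + \frac{N}{6}$
$G = 0$ ($G = 6 - 6 = 0$)
$\left(\left(\frac{1 \cdot 19}{-53} + \frac{p{\left(8,1 \right)}}{f{\left(9 \right)}}\right) + G\right) 36 = \left(\left(\frac{1 \cdot 19}{-53} + \frac{1 \left(1 + 8\right)}{- \frac{1}{3} + \frac{1}{6} \cdot 9}\right) + 0\right) 36 = \left(\left(19 \left(- \frac{1}{53}\right) + \frac{1 \cdot 9}{- \frac{1}{3} + \frac{3}{2}}\right) + 0\right) 36 = \left(\left(- \frac{19}{53} + \frac{9}{\frac{7}{6}}\right) + 0\right) 36 = \left(\left(- \frac{19}{53} + 9 \cdot \frac{6}{7}\right) + 0\right) 36 = \left(\left(- \frac{19}{53} + \frac{54}{7}\right) + 0\right) 36 = \left(\frac{2729}{371} + 0\right) 36 = \frac{2729}{371} \cdot 36 = \frac{98244}{371}$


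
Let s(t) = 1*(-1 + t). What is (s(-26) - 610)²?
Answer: 405769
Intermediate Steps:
s(t) = -1 + t
(s(-26) - 610)² = ((-1 - 26) - 610)² = (-27 - 610)² = (-637)² = 405769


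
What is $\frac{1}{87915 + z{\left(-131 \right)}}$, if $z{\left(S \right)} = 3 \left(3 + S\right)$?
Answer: $\frac{1}{87531} \approx 1.1425 \cdot 10^{-5}$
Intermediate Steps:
$z{\left(S \right)} = 9 + 3 S$
$\frac{1}{87915 + z{\left(-131 \right)}} = \frac{1}{87915 + \left(9 + 3 \left(-131\right)\right)} = \frac{1}{87915 + \left(9 - 393\right)} = \frac{1}{87915 - 384} = \frac{1}{87531}$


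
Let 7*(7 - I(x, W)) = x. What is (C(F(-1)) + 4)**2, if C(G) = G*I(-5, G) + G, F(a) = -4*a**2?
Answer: 46656/49 ≈ 952.16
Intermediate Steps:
I(x, W) = 7 - x/7
C(G) = 61*G/7 (C(G) = G*(7 - 1/7*(-5)) + G = G*(7 + 5/7) + G = G*(54/7) + G = 54*G/7 + G = 61*G/7)
(C(F(-1)) + 4)**2 = (61*(-4*(-1)**2)/7 + 4)**2 = (61*(-4*1)/7 + 4)**2 = ((61/7)*(-4) + 4)**2 = (-244/7 + 4)**2 = (-216/7)**2 = 46656/49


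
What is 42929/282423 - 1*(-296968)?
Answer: 83870636393/282423 ≈ 2.9697e+5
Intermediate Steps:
42929/282423 - 1*(-296968) = 42929*(1/282423) + 296968 = 42929/282423 + 296968 = 83870636393/282423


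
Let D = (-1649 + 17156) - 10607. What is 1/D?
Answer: 1/4900 ≈ 0.00020408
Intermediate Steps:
D = 4900 (D = 15507 - 10607 = 4900)
1/D = 1/4900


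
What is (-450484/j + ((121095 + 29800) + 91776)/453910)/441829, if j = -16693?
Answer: 208530099443/3347791189003270 ≈ 6.2289e-5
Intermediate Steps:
(-450484/j + ((121095 + 29800) + 91776)/453910)/441829 = (-450484/(-16693) + ((121095 + 29800) + 91776)/453910)/441829 = (-450484*(-1/16693) + (150895 + 91776)*(1/453910))*(1/441829) = (450484/16693 + 242671*(1/453910))*(1/441829) = (450484/16693 + 242671/453910)*(1/441829) = (208530099443/7577119630)*(1/441829) = 208530099443/3347791189003270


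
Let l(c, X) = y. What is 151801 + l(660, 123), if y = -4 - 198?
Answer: 151599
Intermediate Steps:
y = -202
l(c, X) = -202
151801 + l(660, 123) = 151801 - 202 = 151599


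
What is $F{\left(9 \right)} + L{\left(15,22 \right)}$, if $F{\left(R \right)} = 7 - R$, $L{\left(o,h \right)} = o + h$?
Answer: $35$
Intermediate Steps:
$L{\left(o,h \right)} = h + o$
$F{\left(9 \right)} + L{\left(15,22 \right)} = \left(7 - 9\right) + \left(22 + 15\right) = \left(7 - 9\right) + 37 = -2 + 37 = 35$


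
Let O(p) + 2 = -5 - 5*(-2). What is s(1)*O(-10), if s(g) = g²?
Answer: 3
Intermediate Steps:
O(p) = 3 (O(p) = -2 + (-5 - 5*(-2)) = -2 + (-5 + 10) = -2 + 5 = 3)
s(1)*O(-10) = 1²*3 = 1*3 = 3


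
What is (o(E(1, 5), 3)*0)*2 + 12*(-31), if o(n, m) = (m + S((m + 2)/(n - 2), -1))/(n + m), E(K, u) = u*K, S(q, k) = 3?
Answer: -372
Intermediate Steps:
E(K, u) = K*u
o(n, m) = (3 + m)/(m + n) (o(n, m) = (m + 3)/(n + m) = (3 + m)/(m + n))
(o(E(1, 5), 3)*0)*2 + 12*(-31) = (((3 + 3)/(3 + 1*5))*0)*2 + 12*(-31) = ((6/(3 + 5))*0)*2 - 372 = ((6/8)*0)*2 - 372 = (((1/8)*6)*0)*2 - 372 = ((3/4)*0)*2 - 372 = 0*2 - 372 = 0 - 372 = -372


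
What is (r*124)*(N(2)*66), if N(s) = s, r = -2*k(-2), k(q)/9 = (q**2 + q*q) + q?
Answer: -1767744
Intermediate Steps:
k(q) = 9*q + 18*q**2 (k(q) = 9*((q**2 + q*q) + q) = 9*((q**2 + q**2) + q) = 9*(2*q**2 + q) = 9*(q + 2*q**2) = 9*q + 18*q**2)
r = -108 (r = -18*(-2)*(1 + 2*(-2)) = -18*(-2)*(1 - 4) = -18*(-2)*(-3) = -2*54 = -108)
(r*124)*(N(2)*66) = (-108*124)*(2*66) = -13392*132 = -1767744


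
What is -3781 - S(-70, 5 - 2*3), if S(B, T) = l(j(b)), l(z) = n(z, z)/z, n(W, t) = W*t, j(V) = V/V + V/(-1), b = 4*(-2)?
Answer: -3790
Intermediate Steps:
b = -8
j(V) = 1 - V (j(V) = 1 + V*(-1) = 1 - V)
l(z) = z (l(z) = (z*z)/z = z²/z = z)
S(B, T) = 9 (S(B, T) = 1 - 1*(-8) = 1 + 8 = 9)
-3781 - S(-70, 5 - 2*3) = -3781 - 1*9 = -3781 - 9 = -3790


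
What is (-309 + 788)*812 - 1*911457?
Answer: -522509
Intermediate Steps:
(-309 + 788)*812 - 1*911457 = 479*812 - 911457 = 388948 - 911457 = -522509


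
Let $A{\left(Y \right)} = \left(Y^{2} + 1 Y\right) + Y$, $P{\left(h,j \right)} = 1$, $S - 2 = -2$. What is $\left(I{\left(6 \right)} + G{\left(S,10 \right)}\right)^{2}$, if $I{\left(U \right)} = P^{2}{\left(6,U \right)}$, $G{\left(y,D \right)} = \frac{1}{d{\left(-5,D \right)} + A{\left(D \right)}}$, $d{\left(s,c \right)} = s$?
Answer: $\frac{13456}{13225} \approx 1.0175$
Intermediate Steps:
$S = 0$ ($S = 2 - 2 = 0$)
$A{\left(Y \right)} = Y^{2} + 2 Y$ ($A{\left(Y \right)} = \left(Y^{2} + Y\right) + Y = \left(Y + Y^{2}\right) + Y = Y^{2} + 2 Y$)
$G{\left(y,D \right)} = \frac{1}{-5 + D \left(2 + D\right)}$
$I{\left(U \right)} = 1$ ($I{\left(U \right)} = 1^{2} = 1$)
$\left(I{\left(6 \right)} + G{\left(S,10 \right)}\right)^{2} = \left(1 + \frac{1}{-5 + 10 \left(2 + 10\right)}\right)^{2} = \left(1 + \frac{1}{-5 + 10 \cdot 12}\right)^{2} = \left(1 + \frac{1}{-5 + 120}\right)^{2} = \left(1 + \frac{1}{115}\right)^{2} = \left(\frac{116}{115}\right)^{2} = \frac{13456}{13225}$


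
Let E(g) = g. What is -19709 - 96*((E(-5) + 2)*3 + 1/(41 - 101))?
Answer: -94217/5 ≈ -18843.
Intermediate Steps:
-19709 - 96*((E(-5) + 2)*3 + 1/(41 - 101)) = -19709 - 96*((-5 + 2)*3 + 1/(41 - 101)) = -19709 - 96*(-3*3 + 1/(-60)) = -19709 - 96*(-9 - 1/60) = -19709 - 96*(-541)/60 = -19709 - 1*(-4328/5) = -19709 + 4328/5 = -94217/5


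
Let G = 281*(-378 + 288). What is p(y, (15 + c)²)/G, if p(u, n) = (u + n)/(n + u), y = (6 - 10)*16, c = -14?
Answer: -1/25290 ≈ -3.9541e-5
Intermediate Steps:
y = -64 (y = -4*16 = -64)
p(u, n) = 1 (p(u, n) = (n + u)/(n + u) = 1)
G = -25290 (G = 281*(-90) = -25290)
p(y, (15 + c)²)/G = 1/(-25290) = 1*(-1/25290) = -1/25290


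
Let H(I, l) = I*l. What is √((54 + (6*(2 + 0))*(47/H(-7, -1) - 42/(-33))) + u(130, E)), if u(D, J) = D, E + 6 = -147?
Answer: 2*√414799/77 ≈ 16.729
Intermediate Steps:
E = -153 (E = -6 - 147 = -153)
√((54 + (6*(2 + 0))*(47/H(-7, -1) - 42/(-33))) + u(130, E)) = √((54 + (6*(2 + 0))*(47/((-7*(-1))) - 42/(-33))) + 130) = √((54 + (6*2)*(47/7 - 42*(-1/33))) + 130) = √((54 + 12*(47*(⅐) + 14/11)) + 130) = √((54 + 12*(47/7 + 14/11)) + 130) = √((54 + 12*(615/77)) + 130) = √((54 + 7380/77) + 130) = √(11538/77 + 130) = √(21548/77) = 2*√414799/77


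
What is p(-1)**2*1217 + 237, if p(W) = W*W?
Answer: 1454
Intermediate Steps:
p(W) = W**2
p(-1)**2*1217 + 237 = ((-1)**2)**2*1217 + 237 = 1**2*1217 + 237 = 1*1217 + 237 = 1217 + 237 = 1454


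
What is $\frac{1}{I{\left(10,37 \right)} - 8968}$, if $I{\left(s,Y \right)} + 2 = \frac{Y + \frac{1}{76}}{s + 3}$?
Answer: $- \frac{988}{8859547} \approx -0.00011152$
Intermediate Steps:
$I{\left(s,Y \right)} = -2 + \frac{\frac{1}{76} + Y}{3 + s}$ ($I{\left(s,Y \right)} = -2 + \frac{Y + \frac{1}{76}}{s + 3} = -2 + \frac{Y + \frac{1}{76}}{3 + s} = -2 + \frac{\frac{1}{76} + Y}{3 + s}$)
$\frac{1}{I{\left(10,37 \right)} - 8968} = \frac{1}{\frac{- \frac{455}{76} + 37 - 20}{3 + 10} - 8968} = \frac{1}{\frac{- \frac{455}{76} + 37 - 20}{13} - 8968} = \frac{1}{\frac{1}{13} \cdot \frac{837}{76} - 8968} = \frac{1}{\frac{837}{988} - 8968} = \frac{1}{- \frac{8859547}{988}} = - \frac{988}{8859547}$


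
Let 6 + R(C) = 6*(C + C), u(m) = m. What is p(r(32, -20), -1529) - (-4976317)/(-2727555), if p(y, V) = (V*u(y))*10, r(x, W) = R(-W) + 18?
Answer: -10509492595717/2727555 ≈ -3.8531e+6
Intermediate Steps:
R(C) = -6 + 12*C (R(C) = -6 + 6*(C + C) = -6 + 6*(2*C) = -6 + 12*C)
r(x, W) = 12 - 12*W (r(x, W) = (-6 + 12*(-W)) + 18 = (-6 - 12*W) + 18 = 12 - 12*W)
p(y, V) = 10*V*y (p(y, V) = (V*y)*10 = 10*V*y)
p(r(32, -20), -1529) - (-4976317)/(-2727555) = 10*(-1529)*(12 - 12*(-20)) - (-4976317)/(-2727555) = 10*(-1529)*(12 + 240) - (-4976317)*(-1)/2727555 = 10*(-1529)*252 - 1*4976317/2727555 = -3853080 - 4976317/2727555 = -10509492595717/2727555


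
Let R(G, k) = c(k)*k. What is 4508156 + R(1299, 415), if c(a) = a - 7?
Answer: 4677476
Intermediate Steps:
c(a) = -7 + a
R(G, k) = k*(-7 + k) (R(G, k) = (-7 + k)*k = k*(-7 + k))
4508156 + R(1299, 415) = 4508156 + 415*(-7 + 415) = 4508156 + 415*408 = 4508156 + 169320 = 4677476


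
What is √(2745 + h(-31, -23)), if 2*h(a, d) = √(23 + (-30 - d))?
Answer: √2747 ≈ 52.412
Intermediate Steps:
h(a, d) = √(-7 - d)/2 (h(a, d) = √(23 + (-30 - d))/2 = √(-7 - d)/2)
√(2745 + h(-31, -23)) = √(2745 + √(-7 - 1*(-23))/2) = √(2745 + √(-7 + 23)/2) = √(2745 + √16/2) = √(2745 + (½)*4) = √(2745 + 2) = √2747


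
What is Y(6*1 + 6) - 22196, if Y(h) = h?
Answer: -22184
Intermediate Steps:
Y(6*1 + 6) - 22196 = (6*1 + 6) - 22196 = (6 + 6) - 22196 = 12 - 22196 = -22184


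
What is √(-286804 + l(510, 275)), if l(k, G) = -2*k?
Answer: 4*I*√17989 ≈ 536.49*I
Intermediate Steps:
√(-286804 + l(510, 275)) = √(-286804 - 2*510) = √(-286804 - 1020) = √(-287824) = 4*I*√17989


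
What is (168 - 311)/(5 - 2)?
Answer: -143/3 ≈ -47.667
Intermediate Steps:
(168 - 311)/(5 - 2) = -143/3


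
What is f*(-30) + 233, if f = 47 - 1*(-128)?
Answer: -5017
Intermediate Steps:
f = 175 (f = 47 + 128 = 175)
f*(-30) + 233 = 175*(-30) + 233 = -5250 + 233 = -5017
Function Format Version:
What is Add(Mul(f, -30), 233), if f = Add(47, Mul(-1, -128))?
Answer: -5017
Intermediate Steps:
f = 175 (f = Add(47, 128) = 175)
Add(Mul(f, -30), 233) = Add(Mul(175, -30), 233) = Add(-5250, 233) = -5017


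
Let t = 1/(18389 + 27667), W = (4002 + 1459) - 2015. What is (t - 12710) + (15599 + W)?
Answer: 291764761/46056 ≈ 6335.0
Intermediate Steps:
W = 3446 (W = 5461 - 2015 = 3446)
t = 1/46056 ≈ 2.1713e-5
(t - 12710) + (15599 + W) = (1/46056 - 12710) + (15599 + 3446) = -585371759/46056 + 19045 = 291764761/46056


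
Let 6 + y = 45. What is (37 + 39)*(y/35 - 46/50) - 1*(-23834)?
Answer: 4173534/175 ≈ 23849.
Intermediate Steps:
y = 39 (y = -6 + 45 = 39)
(37 + 39)*(y/35 - 46/50) - 1*(-23834) = (37 + 39)*(39/35 - 46/50) - 1*(-23834) = 76*(39*(1/35) - 46*1/50) + 23834 = 76*(39/35 - 23/25) + 23834 = 76*(34/175) + 23834 = 2584/175 + 23834 = 4173534/175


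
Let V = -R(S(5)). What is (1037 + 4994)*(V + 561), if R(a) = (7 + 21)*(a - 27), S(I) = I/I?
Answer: 7773959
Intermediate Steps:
S(I) = 1
R(a) = -756 + 28*a (R(a) = 28*(-27 + a) = -756 + 28*a)
V = 728 (V = -(-756 + 28*1) = -(-756 + 28) = -1*(-728) = 728)
(1037 + 4994)*(V + 561) = (1037 + 4994)*(728 + 561) = 6031*1289 = 7773959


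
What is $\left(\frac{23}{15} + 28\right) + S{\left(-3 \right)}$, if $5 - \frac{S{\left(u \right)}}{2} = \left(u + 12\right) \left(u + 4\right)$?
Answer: $\frac{323}{15} \approx 21.533$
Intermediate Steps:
$S{\left(u \right)} = 10 - 2 \left(4 + u\right) \left(12 + u\right)$ ($S{\left(u \right)} = 10 - 2 \left(u + 12\right) \left(u + 4\right) = 10 - 2 \left(12 + u\right) \left(4 + u\right) = 10 - 2 \left(4 + u\right) \left(12 + u\right)$)
$\left(\frac{23}{15} + 28\right) + S{\left(-3 \right)} = \left(\frac{23}{15} + 28\right) - \left(-10 + 18\right) = \left(23 \cdot \frac{1}{15} + 28\right) - 8 = \left(\frac{23}{15} + 28\right) - 8 = \frac{443}{15} - 8 = \frac{323}{15}$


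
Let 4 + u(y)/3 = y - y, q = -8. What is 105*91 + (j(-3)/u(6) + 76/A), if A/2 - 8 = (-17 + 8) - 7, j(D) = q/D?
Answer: 343801/36 ≈ 9550.0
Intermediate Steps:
u(y) = -12 (u(y) = -12 + 3*(y - y) = -12 + 3*0 = -12 + 0 = -12)
j(D) = -8/D
A = -16 (A = 16 + 2*((-17 + 8) - 7) = 16 + 2*(-9 - 7) = 16 + 2*(-16) = 16 - 32 = -16)
105*91 + (j(-3)/u(6) + 76/A) = 105*91 + (-8/(-3)/(-12) + 76/(-16)) = 9555 + (-8*(-⅓)*(-1/12) + 76*(-1/16)) = 9555 + ((8/3)*(-1/12) - 19/4) = 9555 + (-2/9 - 19/4) = 9555 - 179/36 = 343801/36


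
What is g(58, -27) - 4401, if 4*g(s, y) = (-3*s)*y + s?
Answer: -3212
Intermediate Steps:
g(s, y) = s/4 - 3*s*y/4 (g(s, y) = ((-3*s)*y + s)/4 = (-3*s*y + s)/4 = (s - 3*s*y)/4 = s/4 - 3*s*y/4)
g(58, -27) - 4401 = (¼)*58*(1 - 3*(-27)) - 4401 = (¼)*58*(1 + 81) - 4401 = (¼)*58*82 - 4401 = 1189 - 4401 = -3212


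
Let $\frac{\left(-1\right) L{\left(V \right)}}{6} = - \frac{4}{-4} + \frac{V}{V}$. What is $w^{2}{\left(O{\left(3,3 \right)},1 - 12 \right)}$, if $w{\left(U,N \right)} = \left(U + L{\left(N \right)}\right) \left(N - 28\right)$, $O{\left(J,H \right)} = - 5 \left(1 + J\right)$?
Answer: $1557504$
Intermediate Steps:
$O{\left(J,H \right)} = -5 - 5 J$
$L{\left(V \right)} = -12$ ($L{\left(V \right)} = - 6 \left(- \frac{4}{-4} + \frac{V}{V}\right) = - 6 \left(\left(-4\right) \left(- \frac{1}{4}\right) + 1\right) = - 6 \left(1 + 1\right) = \left(-6\right) 2 = -12$)
$w{\left(U,N \right)} = \left(-28 + N\right) \left(-12 + U\right)$ ($w{\left(U,N \right)} = \left(U - 12\right) \left(N - 28\right) = \left(-12 + U\right) \left(-28 + N\right) = \left(-28 + N\right) \left(-12 + U\right)$)
$w^{2}{\left(O{\left(3,3 \right)},1 - 12 \right)} = \left(336 - 28 \left(-5 - 15\right) - 12 \left(1 - 12\right) + \left(1 - 12\right) \left(-5 - 15\right)\right)^{2} = \left(336 - -560 - -132 - -220\right)^{2} = \left(336 + 560 + 132 + 220\right)^{2} = 1248^{2} = 1557504$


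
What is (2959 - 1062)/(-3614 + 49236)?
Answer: 1897/45622 ≈ 0.041581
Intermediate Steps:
(2959 - 1062)/(-3614 + 49236) = 1897/45622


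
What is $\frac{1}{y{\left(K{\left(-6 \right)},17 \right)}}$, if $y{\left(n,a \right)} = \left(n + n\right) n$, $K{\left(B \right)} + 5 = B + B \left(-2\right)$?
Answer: $\frac{1}{2} \approx 0.5$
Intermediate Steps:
$K{\left(B \right)} = -5 - B$ ($K{\left(B \right)} = -5 + \left(B + B \left(-2\right)\right) = -5 + \left(B - 2 B\right) = -5 - B$)
$y{\left(n,a \right)} = 2 n^{2}$ ($y{\left(n,a \right)} = 2 n n = 2 n^{2}$)
$\frac{1}{y{\left(K{\left(-6 \right)},17 \right)}} = \frac{1}{2 \left(-5 - -6\right)^{2}} = \frac{1}{2 \left(-5 + 6\right)^{2}} = \frac{1}{2 \cdot 1^{2}} = \frac{1}{2 \cdot 1} = \frac{1}{2}$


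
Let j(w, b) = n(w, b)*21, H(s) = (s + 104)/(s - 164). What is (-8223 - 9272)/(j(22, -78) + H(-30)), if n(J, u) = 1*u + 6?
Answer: 1697015/146701 ≈ 11.568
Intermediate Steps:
n(J, u) = 6 + u (n(J, u) = u + 6 = 6 + u)
H(s) = (104 + s)/(-164 + s)
j(w, b) = 126 + 21*b (j(w, b) = (6 + b)*21 = 126 + 21*b)
(-8223 - 9272)/(j(22, -78) + H(-30)) = (-8223 - 9272)/((126 + 21*(-78)) + (104 - 30)/(-164 - 30)) = -17495/((126 - 1638) + 74/(-194)) = -17495/(-1512 - 1/194*74) = -17495/(-1512 - 37/97) = -17495/(-146701/97) = -17495*(-97/146701) = 1697015/146701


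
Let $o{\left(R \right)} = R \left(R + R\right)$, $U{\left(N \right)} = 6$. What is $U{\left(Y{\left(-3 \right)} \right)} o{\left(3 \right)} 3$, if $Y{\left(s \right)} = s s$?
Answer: $324$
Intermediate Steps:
$Y{\left(s \right)} = s^{2}$
$o{\left(R \right)} = 2 R^{2}$ ($o{\left(R \right)} = R 2 R = 2 R^{2}$)
$U{\left(Y{\left(-3 \right)} \right)} o{\left(3 \right)} 3 = 6 \cdot 2 \cdot 3^{2} \cdot 3 = 6 \cdot 2 \cdot 9 \cdot 3 = 6 \cdot 18 \cdot 3 = 108 \cdot 3 = 324$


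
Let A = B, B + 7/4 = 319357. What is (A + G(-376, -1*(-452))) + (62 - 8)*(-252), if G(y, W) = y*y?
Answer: 1788493/4 ≈ 4.4712e+5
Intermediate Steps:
B = 1277421/4 (B = -7/4 + 319357 = 1277421/4 ≈ 3.1936e+5)
A = 1277421/4 ≈ 3.1936e+5
G(y, W) = y**2
(A + G(-376, -1*(-452))) + (62 - 8)*(-252) = (1277421/4 + (-376)**2) + (62 - 8)*(-252) = (1277421/4 + 141376) + 54*(-252) = 1842925/4 - 13608 = 1788493/4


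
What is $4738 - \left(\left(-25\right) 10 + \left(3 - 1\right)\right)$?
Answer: $4986$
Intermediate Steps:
$4738 - \left(\left(-25\right) 10 + \left(3 - 1\right)\right) = 4738 - \left(-250 + \left(3 - 1\right)\right) = 4738 - \left(-250 + 2\right) = 4738 - -248 = 4738 + 248 = 4986$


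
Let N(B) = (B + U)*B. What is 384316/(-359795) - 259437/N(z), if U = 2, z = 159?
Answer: -34394080233/3070130735 ≈ -11.203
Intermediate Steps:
N(B) = B*(2 + B) (N(B) = (B + 2)*B = (2 + B)*B = B*(2 + B))
384316/(-359795) - 259437/N(z) = 384316/(-359795) - 259437*1/(159*(2 + 159)) = 384316*(-1/359795) - 259437/(159*161) = -384316/359795 - 259437/25599 = -384316/359795 - 259437*1/25599 = -384316/359795 - 86479/8533 = -34394080233/3070130735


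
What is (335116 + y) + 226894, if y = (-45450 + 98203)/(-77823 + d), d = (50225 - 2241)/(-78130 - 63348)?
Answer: 3093942915975423/5505145189 ≈ 5.6201e+5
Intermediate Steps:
d = -23992/70739 (d = 47984/(-141478) = 47984*(-1/141478) = -23992/70739 ≈ -0.33916)
y = -3731694467/5505145189 (y = (-45450 + 98203)/(-77823 - 23992/70739) = 52753/(-5505145189/70739) = 52753*(-70739/5505145189) = -3731694467/5505145189 ≈ -0.67786)
(335116 + y) + 226894 = (335116 - 3731694467/5505145189) + 226894 = 1844858503462457/5505145189 + 226894 = 3093942915975423/5505145189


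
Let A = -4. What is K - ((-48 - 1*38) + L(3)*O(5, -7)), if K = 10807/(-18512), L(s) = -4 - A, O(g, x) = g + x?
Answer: 1581225/18512 ≈ 85.416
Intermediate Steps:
L(s) = 0 (L(s) = -4 - 1*(-4) = -4 + 4 = 0)
K = -10807/18512 (K = 10807*(-1/18512) = -10807/18512 ≈ -0.58378)
K - ((-48 - 1*38) + L(3)*O(5, -7)) = -10807/18512 - ((-48 - 1*38) + 0*(5 - 7)) = -10807/18512 - ((-48 - 38) + 0*(-2)) = -10807/18512 - (-86 + 0) = -10807/18512 - 1*(-86) = -10807/18512 + 86 = 1581225/18512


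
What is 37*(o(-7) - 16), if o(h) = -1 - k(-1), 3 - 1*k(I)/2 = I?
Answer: -925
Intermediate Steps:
k(I) = 6 - 2*I
o(h) = -9 (o(h) = -1 - (6 - 2*(-1)) = -1 - (6 + 2) = -1 - 1*8 = -1 - 8 = -9)
37*(o(-7) - 16) = 37*(-9 - 16) = 37*(-25) = -925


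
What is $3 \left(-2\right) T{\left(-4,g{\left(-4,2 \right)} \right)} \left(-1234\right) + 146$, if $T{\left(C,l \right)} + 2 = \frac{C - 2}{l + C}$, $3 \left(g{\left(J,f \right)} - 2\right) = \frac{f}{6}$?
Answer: $\frac{150562}{17} \approx 8856.6$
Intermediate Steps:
$g{\left(J,f \right)} = 2 + \frac{f}{18}$ ($g{\left(J,f \right)} = 2 + \frac{f \frac{1}{6}}{3} = 2 + \frac{\frac{1}{6} f}{3} = 2 + \frac{f}{18}$)
$T{\left(C,l \right)} = -2 + \frac{-2 + C}{C + l}$ ($T{\left(C,l \right)} = -2 + \frac{C - 2}{l + C} = -2 + \frac{-2 + C}{C + l}$)
$3 \left(-2\right) T{\left(-4,g{\left(-4,2 \right)} \right)} \left(-1234\right) + 146 = 3 \left(-2\right) \frac{-2 - -4 - 2 \left(2 + \frac{1}{18} \cdot 2\right)}{-4 + \left(2 + \frac{1}{18} \cdot 2\right)} \left(-1234\right) + 146 = - 6 \frac{-2 + 4 - 2 \left(2 + \frac{1}{9}\right)}{-4 + \left(2 + \frac{1}{9}\right)} \left(-1234\right) + 146 = - 6 \frac{-2 + 4 - \frac{38}{9}}{-4 + \frac{19}{9}} \left(-1234\right) + 146 = - 6 \frac{-2 + 4 - \frac{38}{9}}{- \frac{17}{9}} \left(-1234\right) + 146 = - 6 \left(\left(- \frac{9}{17}\right) \left(- \frac{20}{9}\right)\right) \left(-1234\right) + 146 = \left(-6\right) \frac{20}{17} \left(-1234\right) + 146 = \left(- \frac{120}{17}\right) \left(-1234\right) + 146 = \frac{148080}{17} + 146 = \frac{150562}{17}$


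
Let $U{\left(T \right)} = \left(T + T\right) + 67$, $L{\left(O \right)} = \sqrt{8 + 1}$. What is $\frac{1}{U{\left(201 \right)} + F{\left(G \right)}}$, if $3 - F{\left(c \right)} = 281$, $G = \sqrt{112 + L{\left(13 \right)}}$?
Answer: $\frac{1}{191} \approx 0.0052356$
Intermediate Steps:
$L{\left(O \right)} = 3$ ($L{\left(O \right)} = \sqrt{9} = 3$)
$G = \sqrt{115}$ ($G = \sqrt{112 + 3} = \sqrt{115} \approx 10.724$)
$U{\left(T \right)} = 67 + 2 T$ ($U{\left(T \right)} = 2 T + 67 = 67 + 2 T$)
$F{\left(c \right)} = -278$ ($F{\left(c \right)} = 3 - 281 = -278$)
$\frac{1}{U{\left(201 \right)} + F{\left(G \right)}} = \frac{1}{\left(67 + 2 \cdot 201\right) - 278} = \frac{1}{\left(67 + 402\right) - 278} = \frac{1}{469 - 278} = \frac{1}{191}$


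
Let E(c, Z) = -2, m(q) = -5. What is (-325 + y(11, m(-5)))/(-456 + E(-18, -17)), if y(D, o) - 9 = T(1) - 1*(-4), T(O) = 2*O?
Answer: 155/229 ≈ 0.67686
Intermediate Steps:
y(D, o) = 15 (y(D, o) = 9 + (2*1 - 1*(-4)) = 9 + (2 + 4) = 9 + 6 = 15)
(-325 + y(11, m(-5)))/(-456 + E(-18, -17)) = (-325 + 15)/(-456 - 2) = -310/(-458) = -310*(-1/458) = 155/229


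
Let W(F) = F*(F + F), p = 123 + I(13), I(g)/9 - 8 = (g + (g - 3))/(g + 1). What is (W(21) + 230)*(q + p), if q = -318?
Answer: -842340/7 ≈ -1.2033e+5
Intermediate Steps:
I(g) = 72 + 9*(-3 + 2*g)/(1 + g) (I(g) = 72 + 9*((g + (g - 3))/(g + 1)) = 72 + 9*((g + (-3 + g))/(1 + g)) = 72 + 9*((-3 + 2*g)/(1 + g)) = 72 + 9*(-3 + 2*g)/(1 + g))
p = 2937/14 (p = 123 + 45*(1 + 2*13)/(1 + 13) = 123 + 45*(1 + 26)/14 = 123 + 45*(1/14)*27 = 123 + 1215/14 = 2937/14 ≈ 209.79)
W(F) = 2*F² (W(F) = F*(2*F) = 2*F²)
(W(21) + 230)*(q + p) = (2*21² + 230)*(-318 + 2937/14) = (2*441 + 230)*(-1515/14) = (882 + 230)*(-1515/14) = 1112*(-1515/14) = -842340/7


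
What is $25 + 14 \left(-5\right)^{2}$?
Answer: $375$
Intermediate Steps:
$25 + 14 \left(-5\right)^{2} = 25 + 14 \cdot 25 = 25 + 350 = 375$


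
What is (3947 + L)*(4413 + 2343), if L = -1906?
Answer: 13788996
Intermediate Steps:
(3947 + L)*(4413 + 2343) = (3947 - 1906)*(4413 + 2343) = 2041*6756 = 13788996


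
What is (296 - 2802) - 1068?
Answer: -3574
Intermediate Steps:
(296 - 2802) - 1068 = -2506 - 1068 = -3574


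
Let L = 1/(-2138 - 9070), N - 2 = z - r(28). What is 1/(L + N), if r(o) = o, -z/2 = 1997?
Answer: -11208/45056161 ≈ -0.00024876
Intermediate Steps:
z = -3994 (z = -2*1997 = -3994)
N = -4020 (N = 2 + (-3994 - 1*28) = 2 + (-3994 - 28) = 2 - 4022 = -4020)
L = -1/11208 (L = 1/(-11208) = -1/11208 ≈ -8.9222e-5)
1/(L + N) = 1/(-1/11208 - 4020) = 1/(-45056161/11208) = -11208/45056161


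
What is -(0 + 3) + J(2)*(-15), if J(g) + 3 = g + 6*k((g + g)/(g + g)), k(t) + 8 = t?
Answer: 642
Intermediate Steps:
k(t) = -8 + t
J(g) = -45 + g (J(g) = -3 + (g + 6*(-8 + (g + g)/(g + g))) = -3 + (g + 6*(-8 + (2*g)/((2*g)))) = -3 + (g + 6*(-8 + (2*g)*(1/(2*g)))) = -3 + (g + 6*(-8 + 1)) = -3 + (g + 6*(-7)) = -3 + (g - 42) = -3 + (-42 + g) = -45 + g)
-(0 + 3) + J(2)*(-15) = -(0 + 3) + (-45 + 2)*(-15) = -1*3 - 43*(-15) = -3 + 645 = 642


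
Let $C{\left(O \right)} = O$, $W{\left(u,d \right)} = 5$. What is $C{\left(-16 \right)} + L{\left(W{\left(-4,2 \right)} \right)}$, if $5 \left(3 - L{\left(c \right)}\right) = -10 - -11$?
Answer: $- \frac{66}{5} \approx -13.2$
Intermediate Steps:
$L{\left(c \right)} = \frac{14}{5}$ ($L{\left(c \right)} = 3 - \frac{-10 - -11}{5} = 3 - \frac{-10 + 11}{5} = 3 - \frac{1}{5} = \frac{14}{5}$)
$C{\left(-16 \right)} + L{\left(W{\left(-4,2 \right)} \right)} = -16 + \frac{14}{5} = - \frac{66}{5}$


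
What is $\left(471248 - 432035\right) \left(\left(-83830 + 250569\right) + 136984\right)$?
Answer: $11909889999$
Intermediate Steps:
$\left(471248 - 432035\right) \left(\left(-83830 + 250569\right) + 136984\right) = 39213 \left(166739 + 136984\right) = 39213 \cdot 303723 = 11909889999$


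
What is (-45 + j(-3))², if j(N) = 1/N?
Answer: 18496/9 ≈ 2055.1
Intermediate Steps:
(-45 + j(-3))² = (-45 + 1/(-3))² = (-45 - ⅓)² = (-136/3)² = 18496/9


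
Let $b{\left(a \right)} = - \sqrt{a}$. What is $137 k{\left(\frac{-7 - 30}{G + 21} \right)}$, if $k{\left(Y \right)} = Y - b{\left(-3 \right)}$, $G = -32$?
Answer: $\frac{5069}{11} + 137 i \sqrt{3} \approx 460.82 + 237.29 i$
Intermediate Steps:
$k{\left(Y \right)} = Y + i \sqrt{3}$ ($k{\left(Y \right)} = Y - - \sqrt{-3} = Y - - i \sqrt{3} = Y + i \sqrt{3}$)
$137 k{\left(\frac{-7 - 30}{G + 21} \right)} = 137 \left(\frac{-7 - 30}{-32 + 21} + i \sqrt{3}\right) = 137 \left(- \frac{37}{-11} + i \sqrt{3}\right) = 137 \left(\left(-37\right) \left(- \frac{1}{11}\right) + i \sqrt{3}\right) = 137 \left(\frac{37}{11} + i \sqrt{3}\right) = \frac{5069}{11} + 137 i \sqrt{3}$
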